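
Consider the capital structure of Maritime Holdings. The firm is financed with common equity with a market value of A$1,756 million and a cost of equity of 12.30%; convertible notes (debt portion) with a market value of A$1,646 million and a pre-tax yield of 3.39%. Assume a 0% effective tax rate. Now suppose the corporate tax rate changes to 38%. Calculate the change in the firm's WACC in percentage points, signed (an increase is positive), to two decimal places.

-0.62 pp

Current WACC:
Total capital V = 1756 + 1646 = 3402.
Equity: weight = 1756/3402 = 0.5162; cost = 12.3%.
Convertible notes (debt portion): weight = 1646/3402 = 0.4838; after-tax cost = 3.39% × (1 − 0%) = 3.3900%.
WACC = 0.5162 × 12.3000% + 0.4838 × 3.3900% = 7.9890%.
After the change:
Total capital V = 1756 + 1646 = 3402.
Equity: weight = 1756/3402 = 0.5162; cost = 12.3%.
Convertible notes (debt portion): weight = 1646/3402 = 0.4838; after-tax cost = 3.39% × (1 − 38%) = 2.1018%.
WACC = 0.5162 × 12.3000% + 0.4838 × 2.1018% = 7.3658%.
Change in WACC = 7.3658% − 7.9890% = -0.6233 pp.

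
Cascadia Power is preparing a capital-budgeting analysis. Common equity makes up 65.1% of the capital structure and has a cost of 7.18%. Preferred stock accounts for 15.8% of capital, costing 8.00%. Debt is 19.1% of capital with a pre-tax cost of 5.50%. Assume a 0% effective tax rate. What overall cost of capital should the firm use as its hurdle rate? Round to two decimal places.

After-tax cost of debt = 5.5% × (1 − 0%) = 5.5000%.
WACC = 0.651 × 7.1800% + 0.158 × 8.0000% + 0.191 × 5.5000% = 6.9887%.

6.99%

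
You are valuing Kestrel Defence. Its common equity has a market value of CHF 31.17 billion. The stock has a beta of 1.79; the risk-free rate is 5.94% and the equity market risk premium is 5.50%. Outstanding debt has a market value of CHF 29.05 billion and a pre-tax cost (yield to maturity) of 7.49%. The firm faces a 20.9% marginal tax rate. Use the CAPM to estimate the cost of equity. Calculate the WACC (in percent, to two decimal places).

11.03%

Cost of equity via CAPM: Re = 5.94% + 1.79 × 5.5% = 15.7850%.
Total capital V = 31.17 + 29.05 = 60.22.
Equity: weight = 31.17/60.22 = 0.5176; cost = 15.785%.
Debt: weight = 29.05/60.22 = 0.4824; after-tax cost = 7.49% × (1 − 20.9%) = 5.9246%.
WACC = 0.5176 × 15.7850% + 0.4824 × 5.9246% = 11.0284%.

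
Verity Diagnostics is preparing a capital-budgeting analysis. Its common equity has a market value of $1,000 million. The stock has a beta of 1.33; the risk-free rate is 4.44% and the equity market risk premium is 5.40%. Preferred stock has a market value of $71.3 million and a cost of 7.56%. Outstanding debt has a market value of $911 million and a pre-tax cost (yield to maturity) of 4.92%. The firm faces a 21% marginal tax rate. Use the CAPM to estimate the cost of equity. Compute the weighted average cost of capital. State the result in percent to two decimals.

Cost of equity via CAPM: Re = 4.44% + 1.33 × 5.4% = 11.6220%.
Total capital V = 1000 + 71.3 + 911 = 1982.3.
Equity: weight = 1000/1982.3 = 0.5045; cost = 11.622%.
Preferred: weight = 71.3/1982.3 = 0.0360; cost = 7.56%.
Debt: weight = 911/1982.3 = 0.4596; after-tax cost = 4.92% × (1 − 21%) = 3.8868%.
WACC = 0.5045 × 11.6220% + 0.0360 × 7.5600% + 0.4596 × 3.8868% = 7.9211%.

7.92%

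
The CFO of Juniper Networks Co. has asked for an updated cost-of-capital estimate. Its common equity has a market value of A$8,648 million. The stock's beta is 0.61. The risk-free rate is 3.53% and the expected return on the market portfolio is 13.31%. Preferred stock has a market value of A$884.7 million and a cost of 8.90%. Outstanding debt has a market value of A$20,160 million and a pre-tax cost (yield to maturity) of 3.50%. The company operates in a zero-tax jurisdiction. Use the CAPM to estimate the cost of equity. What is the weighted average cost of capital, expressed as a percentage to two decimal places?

5.41%

Market risk premium = 13.31% − 3.53% = 9.78%.
Cost of equity via CAPM: Re = 3.53% + 0.61 × 9.78% = 9.4958%.
Total capital V = 8648 + 884.7 + 20160 = 29692.7.
Equity: weight = 8648/29692.7 = 0.2913; cost = 9.4958%.
Preferred: weight = 884.7/29692.7 = 0.0298; cost = 8.9%.
Debt: weight = 20160/29692.7 = 0.6790; after-tax cost = 3.5% × (1 − 0%) = 3.5000%.
WACC = 0.2913 × 9.4958% + 0.0298 × 8.9000% + 0.6790 × 3.5000% = 5.4072%.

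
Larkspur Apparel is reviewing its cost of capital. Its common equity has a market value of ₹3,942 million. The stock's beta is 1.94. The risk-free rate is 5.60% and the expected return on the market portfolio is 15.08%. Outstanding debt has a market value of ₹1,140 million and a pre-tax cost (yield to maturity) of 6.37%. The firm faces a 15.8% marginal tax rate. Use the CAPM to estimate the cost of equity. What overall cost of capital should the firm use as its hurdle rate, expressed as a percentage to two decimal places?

19.81%

Market risk premium = 15.08% − 5.6% = 9.48%.
Cost of equity via CAPM: Re = 5.6% + 1.94 × 9.48% = 23.9912%.
Total capital V = 3942 + 1140 = 5082.
Equity: weight = 3942/5082 = 0.7757; cost = 23.9912%.
Debt: weight = 1140/5082 = 0.2243; after-tax cost = 6.37% × (1 − 15.8%) = 5.3635%.
WACC = 0.7757 × 23.9912% + 0.2243 × 5.3635% = 19.8126%.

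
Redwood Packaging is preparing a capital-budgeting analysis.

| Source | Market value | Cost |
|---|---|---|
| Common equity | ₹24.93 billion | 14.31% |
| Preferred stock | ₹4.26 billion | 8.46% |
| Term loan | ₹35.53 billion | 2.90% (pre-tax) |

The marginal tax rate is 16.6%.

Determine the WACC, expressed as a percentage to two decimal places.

Total capital V = 24.93 + 4.26 + 35.53 = 64.72.
Equity: weight = 24.93/64.72 = 0.3852; cost = 14.31%.
Preferred: weight = 4.26/64.72 = 0.0658; cost = 8.46%.
Term loan: weight = 35.53/64.72 = 0.5490; after-tax cost = 2.9% × (1 − 16.6%) = 2.4186%.
WACC = 0.3852 × 14.3100% + 0.0658 × 8.4600% + 0.5490 × 2.4186% = 7.3968%.

7.40%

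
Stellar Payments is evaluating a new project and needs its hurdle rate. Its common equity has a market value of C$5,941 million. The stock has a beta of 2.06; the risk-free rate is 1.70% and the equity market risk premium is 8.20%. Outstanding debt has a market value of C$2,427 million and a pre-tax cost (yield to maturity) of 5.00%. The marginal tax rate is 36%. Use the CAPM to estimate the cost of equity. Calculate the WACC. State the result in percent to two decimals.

14.13%

Cost of equity via CAPM: Re = 1.7% + 2.06 × 8.2% = 18.5920%.
Total capital V = 5941 + 2427 = 8368.
Equity: weight = 5941/8368 = 0.7100; cost = 18.592%.
Debt: weight = 2427/8368 = 0.2900; after-tax cost = 5% × (1 − 36%) = 3.2000%.
WACC = 0.7100 × 18.5920% + 0.2900 × 3.2000% = 14.1278%.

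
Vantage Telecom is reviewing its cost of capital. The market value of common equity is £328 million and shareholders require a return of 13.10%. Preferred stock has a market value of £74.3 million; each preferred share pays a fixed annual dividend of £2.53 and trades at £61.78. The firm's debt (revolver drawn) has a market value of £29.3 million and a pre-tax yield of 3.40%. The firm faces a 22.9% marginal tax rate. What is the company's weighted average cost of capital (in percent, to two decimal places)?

Cost of preferred: Rp = 2.53 / 61.78 = 4.0952%.
Total capital V = 328 + 74.3 + 29.3 = 431.6.
Equity: weight = 328/431.6 = 0.7600; cost = 13.1%.
Preferred: weight = 74.3/431.6 = 0.1722; cost = 4.0952%.
Revolver drawn: weight = 29.3/431.6 = 0.0679; after-tax cost = 3.4% × (1 − 22.9%) = 2.6214%.
WACC = 0.7600 × 13.1000% + 0.1722 × 4.0952% + 0.0679 × 2.6214% = 10.8385%.

10.84%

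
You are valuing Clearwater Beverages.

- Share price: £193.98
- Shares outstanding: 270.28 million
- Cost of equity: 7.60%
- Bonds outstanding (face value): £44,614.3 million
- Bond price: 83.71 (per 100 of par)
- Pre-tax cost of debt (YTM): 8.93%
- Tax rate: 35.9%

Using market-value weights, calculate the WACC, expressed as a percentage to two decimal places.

Market value of equity E = 193.98 × 270.28m = 52428.9144m. Market value of debt D = 44614.3m × 83.71/100 = 37346.63053m.
Total capital V = 52428.9144 + 37346.63053 = 89775.54493.
Equity: weight = 52428.9144/89775.54493 = 0.5840; cost = 7.6%.
Bonds outstanding: weight = 37346.63053/89775.54493 = 0.4160; after-tax cost = 8.93% × (1 − 35.9%) = 5.7241%.
WACC = 0.5840 × 7.6000% + 0.4160 × 5.7241% = 6.8196%.

6.82%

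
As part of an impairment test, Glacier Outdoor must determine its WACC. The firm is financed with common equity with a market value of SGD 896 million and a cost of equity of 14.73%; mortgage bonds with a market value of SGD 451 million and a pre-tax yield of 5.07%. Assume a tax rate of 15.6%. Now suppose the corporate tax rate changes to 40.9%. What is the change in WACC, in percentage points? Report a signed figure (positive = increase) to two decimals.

Current WACC:
Total capital V = 896 + 451 = 1347.
Equity: weight = 896/1347 = 0.6652; cost = 14.73%.
Mortgage bonds: weight = 451/1347 = 0.3348; after-tax cost = 5.07% × (1 − 15.6%) = 4.2791%.
WACC = 0.6652 × 14.7300% + 0.3348 × 4.2791% = 11.2308%.
After the change:
Total capital V = 896 + 451 = 1347.
Equity: weight = 896/1347 = 0.6652; cost = 14.73%.
Mortgage bonds: weight = 451/1347 = 0.3348; after-tax cost = 5.07% × (1 − 40.9%) = 2.9964%.
WACC = 0.6652 × 14.7300% + 0.3348 × 2.9964% = 10.8014%.
Change in WACC = 10.8014% − 11.2308% = -0.4295 pp.

-0.43 pp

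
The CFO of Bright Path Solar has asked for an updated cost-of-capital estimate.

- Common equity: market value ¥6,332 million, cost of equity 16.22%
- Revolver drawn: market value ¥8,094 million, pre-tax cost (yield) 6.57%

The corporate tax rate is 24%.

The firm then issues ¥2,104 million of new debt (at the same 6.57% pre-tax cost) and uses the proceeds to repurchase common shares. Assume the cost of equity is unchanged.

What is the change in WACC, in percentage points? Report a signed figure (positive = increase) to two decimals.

Current WACC:
Total capital V = 6332 + 8094 = 14426.
Equity: weight = 6332/14426 = 0.4389; cost = 16.22%.
Revolver drawn: weight = 8094/14426 = 0.5611; after-tax cost = 6.57% × (1 − 24%) = 4.9932%.
WACC = 0.4389 × 16.2200% + 0.5611 × 4.9932% = 9.9210%.
After the change:
Total capital V = 4228 + 10198 = 14426.
Equity: weight = 4228/14426 = 0.2931; cost = 16.22%.
Revolver drawn: weight = 10198/14426 = 0.7069; after-tax cost = 6.57% × (1 − 24%) = 4.9932%.
WACC = 0.2931 × 16.2200% + 0.7069 × 4.9932% = 8.2836%.
Change in WACC = 8.2836% − 9.9210% = -1.6374 pp.

-1.64 pp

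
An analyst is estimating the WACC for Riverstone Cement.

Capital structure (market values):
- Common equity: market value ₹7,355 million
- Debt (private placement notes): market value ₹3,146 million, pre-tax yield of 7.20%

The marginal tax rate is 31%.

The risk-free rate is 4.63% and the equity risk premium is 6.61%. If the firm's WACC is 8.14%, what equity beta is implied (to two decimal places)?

0.74

Total capital V = 7355 + 3146 = 10501.
Equity weight = 7355/10501 = 0.7004.
Private placement notes weight = 3146/10501 = 0.2996.
Debt contribution = 0.2996 × 7.2% × (1 − 31%) = 1.4884%.
Required equity contribution = 8.14% − 1.4884% = 6.6516%  ⇒  Re = 9.4968%.
CAPM: 9.4968% = 4.63% + β × 6.61%  ⇒  β = 0.7363.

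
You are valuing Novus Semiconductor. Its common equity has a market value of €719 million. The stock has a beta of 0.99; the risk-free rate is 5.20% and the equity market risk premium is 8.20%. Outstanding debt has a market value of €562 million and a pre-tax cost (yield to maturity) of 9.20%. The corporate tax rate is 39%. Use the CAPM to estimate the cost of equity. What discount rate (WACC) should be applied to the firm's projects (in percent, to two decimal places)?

Cost of equity via CAPM: Re = 5.2% + 0.99 × 8.2% = 13.3180%.
Total capital V = 719 + 562 = 1281.
Equity: weight = 719/1281 = 0.5613; cost = 13.318%.
Debt: weight = 562/1281 = 0.4387; after-tax cost = 9.2% × (1 − 39%) = 5.6120%.
WACC = 0.5613 × 13.3180% + 0.4387 × 5.6120% = 9.9372%.

9.94%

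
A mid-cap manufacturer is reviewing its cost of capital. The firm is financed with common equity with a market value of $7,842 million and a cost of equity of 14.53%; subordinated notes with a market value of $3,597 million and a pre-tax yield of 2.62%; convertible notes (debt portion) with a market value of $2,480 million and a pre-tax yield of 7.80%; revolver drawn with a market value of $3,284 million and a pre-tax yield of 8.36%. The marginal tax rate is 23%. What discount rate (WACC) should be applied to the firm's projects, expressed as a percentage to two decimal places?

Total capital V = 7842 + 3597 + 2480 + 3284 = 17203.
Equity: weight = 7842/17203 = 0.4559; cost = 14.53%.
Subordinated notes: weight = 3597/17203 = 0.2091; after-tax cost = 2.62% × (1 − 23%) = 2.0174%.
Convertible notes (debt portion): weight = 2480/17203 = 0.1442; after-tax cost = 7.8% × (1 − 23%) = 6.0060%.
Revolver drawn: weight = 3284/17203 = 0.1909; after-tax cost = 8.36% × (1 − 23%) = 6.4372%.
WACC = 0.4559 × 14.5300% + 0.2091 × 2.0174% + 0.1442 × 6.0060% + 0.1909 × 6.4372% = 9.1400%.

9.14%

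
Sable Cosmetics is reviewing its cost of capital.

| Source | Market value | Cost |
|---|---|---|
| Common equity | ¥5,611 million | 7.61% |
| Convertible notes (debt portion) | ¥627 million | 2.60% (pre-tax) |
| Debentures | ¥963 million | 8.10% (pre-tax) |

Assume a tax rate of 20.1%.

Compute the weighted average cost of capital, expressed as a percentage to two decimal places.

Total capital V = 5611 + 627 + 963 = 7201.
Equity: weight = 5611/7201 = 0.7792; cost = 7.61%.
Convertible notes (debt portion): weight = 627/7201 = 0.0871; after-tax cost = 2.6% × (1 − 20.1%) = 2.0774%.
Debentures: weight = 963/7201 = 0.1337; after-tax cost = 8.1% × (1 − 20.1%) = 6.4719%.
WACC = 0.7792 × 7.6100% + 0.0871 × 2.0774% + 0.1337 × 6.4719% = 6.9761%.

6.98%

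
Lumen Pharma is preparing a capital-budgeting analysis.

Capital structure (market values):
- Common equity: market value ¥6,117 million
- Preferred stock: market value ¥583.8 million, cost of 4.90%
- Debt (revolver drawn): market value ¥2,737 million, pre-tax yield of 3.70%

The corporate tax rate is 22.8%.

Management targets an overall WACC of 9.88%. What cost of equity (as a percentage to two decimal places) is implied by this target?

13.50%

Total capital V = 6117 + 583.8 + 2737 = 9437.8.
Equity weight = 6117/9437.8 = 0.6481.
Preferred weight = 583.8/9437.8 = 0.0619.
Revolver drawn weight = 2737/9437.8 = 0.2900.
Debt contribution = 0.2900 × 3.7% × (1 − 22.8%) = 0.8284%.
Preferred contribution = 0.0619 × 4.9% = 0.3031%.
Required equity contribution = 9.88% − 1.1315% = 8.7485%.
Re = 8.7485% / 0.6481 = 13.4979%.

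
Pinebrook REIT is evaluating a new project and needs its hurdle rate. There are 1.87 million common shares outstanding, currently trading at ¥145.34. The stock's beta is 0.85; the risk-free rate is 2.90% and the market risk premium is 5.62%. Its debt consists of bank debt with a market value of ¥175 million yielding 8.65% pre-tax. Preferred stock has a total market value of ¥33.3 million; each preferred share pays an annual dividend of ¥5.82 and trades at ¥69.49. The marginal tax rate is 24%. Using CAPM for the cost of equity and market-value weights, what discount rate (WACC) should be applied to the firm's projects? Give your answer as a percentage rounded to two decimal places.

Cost of equity via CAPM: Re = 2.9% + 0.85 × 5.62% = 7.6770%.
Cost of preferred: Rp = 5.82 / 69.49 = 8.3753%.
Market value of equity E = 145.34 × 1.87m = 271.7858m.
Total capital V = 271.7858 + 33.3 + 175 = 480.0858.
Equity: weight = 271.7858/480.0858 = 0.5661; cost = 7.677%.
Preferred: weight = 33.3/480.0858 = 0.0694; cost = 8.3753%.
Bank debt: weight = 175/480.0858 = 0.3645; after-tax cost = 8.65% × (1 − 24%) = 6.5740%.
WACC = 0.5661 × 7.6770% + 0.0694 × 8.3753% + 0.3645 × 6.5740% = 7.3234%.

7.32%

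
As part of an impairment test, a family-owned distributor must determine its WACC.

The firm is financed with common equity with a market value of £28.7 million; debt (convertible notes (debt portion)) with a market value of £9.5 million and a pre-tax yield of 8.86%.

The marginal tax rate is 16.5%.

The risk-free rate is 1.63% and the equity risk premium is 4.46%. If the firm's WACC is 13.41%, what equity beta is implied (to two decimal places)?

Total capital V = 28.7 + 9.5 = 38.2.
Equity weight = 28.7/38.2 = 0.7513.
Convertible notes (debt portion) weight = 9.5/38.2 = 0.2487.
Debt contribution = 0.2487 × 8.86% × (1 − 16.5%) = 1.8398%.
Required equity contribution = 13.41% − 1.8398% = 11.5702%  ⇒  Re = 15.4000%.
CAPM: 15.4000% = 1.63% + β × 4.46%  ⇒  β = 3.0874.

3.09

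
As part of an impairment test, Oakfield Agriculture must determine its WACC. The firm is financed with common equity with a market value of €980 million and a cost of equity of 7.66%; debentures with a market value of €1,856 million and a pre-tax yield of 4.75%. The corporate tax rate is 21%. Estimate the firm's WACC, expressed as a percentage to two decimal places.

5.10%

Total capital V = 980 + 1856 = 2836.
Equity: weight = 980/2836 = 0.3456; cost = 7.66%.
Debentures: weight = 1856/2836 = 0.6544; after-tax cost = 4.75% × (1 − 21%) = 3.7525%.
WACC = 0.3456 × 7.6600% + 0.6544 × 3.7525% = 5.1028%.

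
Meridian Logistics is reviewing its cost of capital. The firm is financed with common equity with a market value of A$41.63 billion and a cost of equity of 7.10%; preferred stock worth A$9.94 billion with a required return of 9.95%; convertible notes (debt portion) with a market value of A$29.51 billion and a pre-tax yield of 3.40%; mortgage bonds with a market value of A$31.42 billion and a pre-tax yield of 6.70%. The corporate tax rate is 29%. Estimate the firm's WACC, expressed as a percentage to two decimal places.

5.47%

Total capital V = 41.63 + 9.94 + 29.51 + 31.42 = 112.5.
Equity: weight = 41.63/112.5 = 0.3700; cost = 7.1%.
Preferred: weight = 9.94/112.5 = 0.0884; cost = 9.95%.
Convertible notes (debt portion): weight = 29.51/112.5 = 0.2623; after-tax cost = 3.4% × (1 − 29%) = 2.4140%.
Mortgage bonds: weight = 31.42/112.5 = 0.2793; after-tax cost = 6.7% × (1 − 29%) = 4.7570%.
WACC = 0.3700 × 7.1000% + 0.0884 × 9.9500% + 0.2623 × 2.4140% + 0.2793 × 4.7570% = 5.4682%.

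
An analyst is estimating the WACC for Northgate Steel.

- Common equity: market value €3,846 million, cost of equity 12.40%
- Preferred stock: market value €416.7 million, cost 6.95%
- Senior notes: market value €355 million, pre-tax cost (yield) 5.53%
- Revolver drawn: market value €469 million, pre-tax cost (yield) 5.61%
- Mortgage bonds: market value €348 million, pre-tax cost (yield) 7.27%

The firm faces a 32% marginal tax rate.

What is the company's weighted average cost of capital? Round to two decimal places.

10.20%

Total capital V = 3846 + 416.7 + 355 + 469 + 348 = 5434.7.
Equity: weight = 3846/5434.7 = 0.7077; cost = 12.4%.
Preferred: weight = 416.7/5434.7 = 0.0767; cost = 6.95%.
Senior notes: weight = 355/5434.7 = 0.0653; after-tax cost = 5.53% × (1 − 32%) = 3.7604%.
Revolver drawn: weight = 469/5434.7 = 0.0863; after-tax cost = 5.61% × (1 − 32%) = 3.8148%.
Mortgage bonds: weight = 348/5434.7 = 0.0640; after-tax cost = 7.27% × (1 − 32%) = 4.9436%.
WACC = 0.7077 × 12.4000% + 0.0767 × 6.9500% + 0.0653 × 3.7604% + 0.0863 × 3.8148% + 0.0640 × 4.9436% = 10.1994%.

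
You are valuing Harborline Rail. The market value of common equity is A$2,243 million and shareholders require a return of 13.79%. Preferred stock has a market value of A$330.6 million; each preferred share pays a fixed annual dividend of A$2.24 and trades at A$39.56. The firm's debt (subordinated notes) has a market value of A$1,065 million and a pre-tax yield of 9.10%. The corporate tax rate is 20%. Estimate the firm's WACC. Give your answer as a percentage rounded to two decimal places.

Cost of preferred: Rp = 2.24 / 39.56 = 5.6623%.
Total capital V = 2243 + 330.6 + 1065 = 3638.6.
Equity: weight = 2243/3638.6 = 0.6164; cost = 13.79%.
Preferred: weight = 330.6/3638.6 = 0.0909; cost = 5.6623%.
Subordinated notes: weight = 1065/3638.6 = 0.2927; after-tax cost = 9.1% × (1 − 20%) = 7.2800%.
WACC = 0.6164 × 13.7900% + 0.0909 × 5.6623% + 0.2927 × 7.2800% = 11.1461%.

11.15%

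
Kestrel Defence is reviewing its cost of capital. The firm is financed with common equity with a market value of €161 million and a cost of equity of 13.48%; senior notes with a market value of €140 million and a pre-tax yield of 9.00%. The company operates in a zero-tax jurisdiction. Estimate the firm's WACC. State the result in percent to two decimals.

Total capital V = 161 + 140 = 301.
Equity: weight = 161/301 = 0.5349; cost = 13.48%.
Senior notes: weight = 140/301 = 0.4651; after-tax cost = 9% × (1 − 0%) = 9.0000%.
WACC = 0.5349 × 13.4800% + 0.4651 × 9.0000% = 11.3963%.

11.40%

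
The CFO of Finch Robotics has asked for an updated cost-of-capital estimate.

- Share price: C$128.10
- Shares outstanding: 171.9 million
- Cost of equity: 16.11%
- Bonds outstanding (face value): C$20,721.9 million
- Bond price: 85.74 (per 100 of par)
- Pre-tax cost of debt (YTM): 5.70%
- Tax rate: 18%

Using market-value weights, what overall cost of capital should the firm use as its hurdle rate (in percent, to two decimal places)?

Market value of equity E = 128.1 × 171.9m = 22020.39m. Market value of debt D = 20721.9m × 85.74/100 = 17766.95706m.
Total capital V = 22020.39 + 17766.95706 = 39787.34706.
Equity: weight = 22020.39/39787.34706 = 0.5535; cost = 16.11%.
Bonds outstanding: weight = 17766.95706/39787.34706 = 0.4465; after-tax cost = 5.7% × (1 − 18%) = 4.6740%.
WACC = 0.5535 × 16.1100% + 0.4465 × 4.6740% = 11.0033%.

11.00%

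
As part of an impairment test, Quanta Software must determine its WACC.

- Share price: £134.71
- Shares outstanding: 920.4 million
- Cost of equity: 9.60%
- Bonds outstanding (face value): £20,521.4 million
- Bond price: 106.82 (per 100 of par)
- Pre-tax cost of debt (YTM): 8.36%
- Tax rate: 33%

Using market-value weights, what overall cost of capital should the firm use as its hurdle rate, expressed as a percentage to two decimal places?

9.00%

Market value of equity E = 134.71 × 920.4m = 123987.084m. Market value of debt D = 20521.4m × 106.82/100 = 21920.95948m.
Total capital V = 123987.084 + 21920.95948 = 145908.04348.
Equity: weight = 123987.084/145908.04348 = 0.8498; cost = 9.6%.
Bonds outstanding: weight = 21920.95948/145908.04348 = 0.1502; after-tax cost = 8.36% × (1 − 33%) = 5.6012%.
WACC = 0.8498 × 9.6000% + 0.1502 × 5.6012% = 8.9992%.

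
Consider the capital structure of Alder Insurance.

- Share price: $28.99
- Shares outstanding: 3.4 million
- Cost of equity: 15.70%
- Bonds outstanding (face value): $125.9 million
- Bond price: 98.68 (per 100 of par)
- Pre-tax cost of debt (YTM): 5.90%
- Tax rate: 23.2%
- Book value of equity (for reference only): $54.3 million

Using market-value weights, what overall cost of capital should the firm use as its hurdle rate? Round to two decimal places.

Market value of equity E = 28.99 × 3.4m = 98.566m. Market value of debt D = 125.9m × 98.68/100 = 124.23812m.
Total capital V = 98.566 + 124.23812 = 222.80412.
Equity: weight = 98.566/222.80412 = 0.4424; cost = 15.7%.
Bonds outstanding: weight = 124.23812/222.80412 = 0.5576; after-tax cost = 5.9% × (1 − 23.2%) = 4.5312%.
WACC = 0.4424 × 15.7000% + 0.5576 × 4.5312% = 9.4721%.

9.47%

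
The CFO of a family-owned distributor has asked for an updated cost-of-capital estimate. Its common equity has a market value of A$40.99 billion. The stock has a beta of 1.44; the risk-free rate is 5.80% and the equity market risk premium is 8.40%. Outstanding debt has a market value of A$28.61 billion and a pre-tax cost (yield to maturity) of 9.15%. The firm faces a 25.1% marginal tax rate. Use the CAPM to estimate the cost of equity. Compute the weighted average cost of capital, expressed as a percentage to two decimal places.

Cost of equity via CAPM: Re = 5.8% + 1.44 × 8.4% = 17.8960%.
Total capital V = 40.99 + 28.61 = 69.6.
Equity: weight = 40.99/69.6 = 0.5889; cost = 17.896%.
Debt: weight = 28.61/69.6 = 0.4111; after-tax cost = 9.15% × (1 − 25.1%) = 6.8533%.
WACC = 0.5889 × 17.8960% + 0.4111 × 6.8533% = 13.3568%.

13.36%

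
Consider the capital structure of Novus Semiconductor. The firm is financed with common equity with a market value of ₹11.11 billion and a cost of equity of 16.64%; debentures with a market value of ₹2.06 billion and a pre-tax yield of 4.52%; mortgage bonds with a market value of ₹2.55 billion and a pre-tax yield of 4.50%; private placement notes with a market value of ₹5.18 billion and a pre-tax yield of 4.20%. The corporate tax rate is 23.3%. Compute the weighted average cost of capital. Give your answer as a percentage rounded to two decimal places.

Total capital V = 11.11 + 2.06 + 2.55 + 5.18 = 20.9.
Equity: weight = 11.11/20.9 = 0.5316; cost = 16.64%.
Debentures: weight = 2.06/20.9 = 0.0986; after-tax cost = 4.52% × (1 − 23.3%) = 3.4668%.
Mortgage bonds: weight = 2.55/20.9 = 0.1220; after-tax cost = 4.5% × (1 − 23.3%) = 3.4515%.
Private placement notes: weight = 5.18/20.9 = 0.2478; after-tax cost = 4.2% × (1 − 23.3%) = 3.2214%.
WACC = 0.5316 × 16.6400% + 0.0986 × 3.4668% + 0.1220 × 3.4515% + 0.2478 × 3.2214% = 10.4067%.

10.41%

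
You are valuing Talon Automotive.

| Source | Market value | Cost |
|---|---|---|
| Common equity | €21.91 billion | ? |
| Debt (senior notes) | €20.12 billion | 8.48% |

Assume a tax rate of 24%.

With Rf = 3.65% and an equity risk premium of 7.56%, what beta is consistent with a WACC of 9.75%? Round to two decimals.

1.21

Total capital V = 21.91 + 20.12 = 42.03.
Equity weight = 21.91/42.03 = 0.5213.
Senior notes weight = 20.12/42.03 = 0.4787.
Debt contribution = 0.4787 × 8.48% × (1 − 24%) = 3.0852%.
Required equity contribution = 9.75% − 3.0852% = 6.6648%  ⇒  Re = 12.7852%.
CAPM: 12.7852% = 3.65% + β × 7.56%  ⇒  β = 1.2084.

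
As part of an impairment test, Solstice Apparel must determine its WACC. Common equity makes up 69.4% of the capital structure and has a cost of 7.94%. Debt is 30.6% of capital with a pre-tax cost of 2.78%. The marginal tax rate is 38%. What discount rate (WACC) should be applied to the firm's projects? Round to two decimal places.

After-tax cost of debt = 2.78% × (1 − 38%) = 1.7236%.
WACC = 0.694 × 7.9400% + 0.306 × 1.7236% = 6.0378%.

6.04%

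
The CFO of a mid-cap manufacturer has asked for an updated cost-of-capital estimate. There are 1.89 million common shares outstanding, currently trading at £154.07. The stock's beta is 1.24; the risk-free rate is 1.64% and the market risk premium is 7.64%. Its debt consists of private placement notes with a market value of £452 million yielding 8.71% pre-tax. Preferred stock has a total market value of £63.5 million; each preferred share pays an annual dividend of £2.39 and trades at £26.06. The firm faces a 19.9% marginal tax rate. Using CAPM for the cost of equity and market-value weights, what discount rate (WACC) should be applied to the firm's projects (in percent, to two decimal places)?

Cost of equity via CAPM: Re = 1.64% + 1.24 × 7.64% = 11.1136%.
Cost of preferred: Rp = 2.39 / 26.06 = 9.1711%.
Market value of equity E = 154.07 × 1.89m = 291.1923m.
Total capital V = 291.1923 + 63.5 + 452 = 806.6923.
Equity: weight = 291.1923/806.6923 = 0.3610; cost = 11.1136%.
Preferred: weight = 63.5/806.6923 = 0.0787; cost = 9.1711%.
Private placement notes: weight = 452/806.6923 = 0.5603; after-tax cost = 8.71% × (1 − 19.9%) = 6.9767%.
WACC = 0.3610 × 11.1136% + 0.0787 × 9.1711% + 0.5603 × 6.9767% = 8.6427%.

8.64%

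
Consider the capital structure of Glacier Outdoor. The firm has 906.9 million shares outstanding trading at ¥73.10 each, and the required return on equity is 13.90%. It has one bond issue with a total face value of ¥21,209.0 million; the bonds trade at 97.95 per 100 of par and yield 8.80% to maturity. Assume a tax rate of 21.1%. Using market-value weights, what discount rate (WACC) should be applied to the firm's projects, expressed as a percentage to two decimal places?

12.24%

Market value of equity E = 73.1 × 906.9m = 66294.39m. Market value of debt D = 21209m × 97.95/100 = 20774.2155m.
Total capital V = 66294.39 + 20774.2155 = 87068.6055.
Equity: weight = 66294.39/87068.6055 = 0.7614; cost = 13.9%.
Bonds outstanding: weight = 20774.2155/87068.6055 = 0.2386; after-tax cost = 8.8% × (1 − 21.1%) = 6.9432%.
WACC = 0.7614 × 13.9000% + 0.2386 × 6.9432% = 12.2401%.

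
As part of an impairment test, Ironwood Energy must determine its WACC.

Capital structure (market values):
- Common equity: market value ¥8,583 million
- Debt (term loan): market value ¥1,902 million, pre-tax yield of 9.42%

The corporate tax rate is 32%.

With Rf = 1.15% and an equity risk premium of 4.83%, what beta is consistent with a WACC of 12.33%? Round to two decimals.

Total capital V = 8583 + 1902 = 10485.
Equity weight = 8583/10485 = 0.8186.
Term loan weight = 1902/10485 = 0.1814.
Debt contribution = 0.1814 × 9.42% × (1 − 32%) = 1.1620%.
Required equity contribution = 12.33% − 1.1620% = 11.1680%  ⇒  Re = 13.6429%.
CAPM: 13.6429% = 1.15% + β × 4.83%  ⇒  β = 2.5865.

2.59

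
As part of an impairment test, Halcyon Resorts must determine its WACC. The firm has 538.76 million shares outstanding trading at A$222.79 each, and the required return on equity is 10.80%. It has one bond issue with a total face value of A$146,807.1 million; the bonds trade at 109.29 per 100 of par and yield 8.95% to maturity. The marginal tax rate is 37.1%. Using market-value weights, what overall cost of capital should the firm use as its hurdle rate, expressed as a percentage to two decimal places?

7.84%

Market value of equity E = 222.79 × 538.76m = 120030.3404m. Market value of debt D = 146807.1m × 109.29/100 = 160445.47959m.
Total capital V = 120030.3404 + 160445.47959 = 280475.81999.
Equity: weight = 120030.3404/280475.81999 = 0.4280; cost = 10.8%.
Bonds outstanding: weight = 160445.47959/280475.81999 = 0.5720; after-tax cost = 8.95% × (1 − 37.1%) = 5.6295%.
WACC = 0.4280 × 10.8000% + 0.5720 × 5.6295% = 7.8423%.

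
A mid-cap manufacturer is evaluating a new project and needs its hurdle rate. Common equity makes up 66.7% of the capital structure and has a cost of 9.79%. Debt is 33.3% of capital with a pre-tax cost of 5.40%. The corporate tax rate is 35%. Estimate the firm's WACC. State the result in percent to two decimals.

7.70%

After-tax cost of debt = 5.4% × (1 − 35%) = 3.5100%.
WACC = 0.667 × 9.7900% + 0.333 × 3.5100% = 7.6988%.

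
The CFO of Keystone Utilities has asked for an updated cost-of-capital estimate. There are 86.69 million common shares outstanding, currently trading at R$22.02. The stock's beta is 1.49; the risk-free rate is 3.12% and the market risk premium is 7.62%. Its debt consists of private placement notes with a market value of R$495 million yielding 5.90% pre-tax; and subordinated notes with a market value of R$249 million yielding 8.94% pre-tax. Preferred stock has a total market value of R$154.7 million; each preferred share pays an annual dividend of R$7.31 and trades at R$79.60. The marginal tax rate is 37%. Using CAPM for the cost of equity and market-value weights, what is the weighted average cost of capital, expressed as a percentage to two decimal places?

Cost of equity via CAPM: Re = 3.12% + 1.49 × 7.62% = 14.4738%.
Cost of preferred: Rp = 7.31 / 79.6 = 9.1834%.
Market value of equity E = 22.02 × 86.69m = 1908.9138m.
Total capital V = 1908.9138 + 154.7 + 495 + 249 = 2807.6138.
Equity: weight = 1908.9138/2807.6138 = 0.6799; cost = 14.4738%.
Preferred: weight = 154.7/2807.6138 = 0.0551; cost = 9.1834%.
Private placement notes: weight = 495/2807.6138 = 0.1763; after-tax cost = 5.9% × (1 − 37%) = 3.7170%.
Subordinated notes: weight = 249/2807.6138 = 0.0887; after-tax cost = 8.94% × (1 − 37%) = 5.6322%.
WACC = 0.6799 × 14.4738% + 0.0551 × 9.1834% + 0.1763 × 3.7170% + 0.0887 × 5.6322% = 11.5017%.

11.50%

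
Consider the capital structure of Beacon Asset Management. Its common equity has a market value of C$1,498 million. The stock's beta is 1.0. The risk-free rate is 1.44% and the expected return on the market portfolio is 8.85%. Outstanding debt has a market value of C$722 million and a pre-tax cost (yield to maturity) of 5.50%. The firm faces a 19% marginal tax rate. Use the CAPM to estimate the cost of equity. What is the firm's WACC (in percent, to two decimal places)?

Market risk premium = 8.85% − 1.44% = 7.41%.
Cost of equity via CAPM: Re = 1.44% + 1.0 × 7.41% = 8.8500%.
Total capital V = 1498 + 722 = 2220.
Equity: weight = 1498/2220 = 0.6748; cost = 8.85%.
Debt: weight = 722/2220 = 0.3252; after-tax cost = 5.5% × (1 − 19%) = 4.4550%.
WACC = 0.6748 × 8.8500% + 0.3252 × 4.4550% = 7.4206%.

7.42%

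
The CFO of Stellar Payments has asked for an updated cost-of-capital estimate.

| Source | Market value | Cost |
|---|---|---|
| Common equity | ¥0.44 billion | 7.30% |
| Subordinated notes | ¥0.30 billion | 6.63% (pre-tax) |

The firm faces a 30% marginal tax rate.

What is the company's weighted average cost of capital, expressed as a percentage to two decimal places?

6.22%

Total capital V = 0.44 + 0.3 = 0.74.
Equity: weight = 0.44/0.74 = 0.5946; cost = 7.3%.
Subordinated notes: weight = 0.3/0.74 = 0.4054; after-tax cost = 6.63% × (1 − 30%) = 4.6410%.
WACC = 0.5946 × 7.3000% + 0.4054 × 4.6410% = 6.2220%.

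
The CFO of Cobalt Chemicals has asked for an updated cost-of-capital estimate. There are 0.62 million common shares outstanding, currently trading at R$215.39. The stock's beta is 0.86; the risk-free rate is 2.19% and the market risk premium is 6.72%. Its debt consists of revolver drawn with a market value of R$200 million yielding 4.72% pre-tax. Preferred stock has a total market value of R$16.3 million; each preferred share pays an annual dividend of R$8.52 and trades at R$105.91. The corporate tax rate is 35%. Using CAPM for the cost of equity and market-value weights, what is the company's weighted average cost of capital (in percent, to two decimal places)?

Cost of equity via CAPM: Re = 2.19% + 0.86 × 6.72% = 7.9692%.
Cost of preferred: Rp = 8.52 / 105.91 = 8.0446%.
Market value of equity E = 215.39 × 0.62m = 133.5418m.
Total capital V = 133.5418 + 16.3 + 200 = 349.8418.
Equity: weight = 133.5418/349.8418 = 0.3817; cost = 7.9692%.
Preferred: weight = 16.3/349.8418 = 0.0466; cost = 8.0446%.
Revolver drawn: weight = 200/349.8418 = 0.5717; after-tax cost = 4.72% × (1 − 35%) = 3.0680%.
WACC = 0.3817 × 7.9692% + 0.0466 × 8.0446% + 0.5717 × 3.0680% = 5.1708%.

5.17%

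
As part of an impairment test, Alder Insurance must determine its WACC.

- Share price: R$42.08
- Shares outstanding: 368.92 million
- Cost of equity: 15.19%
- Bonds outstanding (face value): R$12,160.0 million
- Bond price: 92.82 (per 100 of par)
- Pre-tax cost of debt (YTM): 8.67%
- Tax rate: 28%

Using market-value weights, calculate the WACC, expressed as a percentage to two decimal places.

11.42%

Market value of equity E = 42.08 × 368.92m = 15524.1536m. Market value of debt D = 12160m × 92.82/100 = 11286.912m.
Total capital V = 15524.1536 + 11286.912 = 26811.0656.
Equity: weight = 15524.1536/26811.0656 = 0.5790; cost = 15.19%.
Bonds outstanding: weight = 11286.912/26811.0656 = 0.4210; after-tax cost = 8.67% × (1 − 28%) = 6.2424%.
WACC = 0.5790 × 15.1900% + 0.4210 × 6.2424% = 11.4232%.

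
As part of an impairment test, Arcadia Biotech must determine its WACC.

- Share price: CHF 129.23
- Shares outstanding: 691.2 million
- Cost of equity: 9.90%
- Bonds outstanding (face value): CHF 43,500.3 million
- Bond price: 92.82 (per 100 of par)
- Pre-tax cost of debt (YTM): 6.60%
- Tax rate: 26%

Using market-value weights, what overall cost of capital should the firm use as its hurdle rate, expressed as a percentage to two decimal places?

Market value of equity E = 129.23 × 691.2m = 89323.776m. Market value of debt D = 43500.3m × 92.82/100 = 40376.97846m.
Total capital V = 89323.776 + 40376.97846 = 129700.75446.
Equity: weight = 89323.776/129700.75446 = 0.6887; cost = 9.9%.
Bonds outstanding: weight = 40376.97846/129700.75446 = 0.3113; after-tax cost = 6.6% × (1 − 26%) = 4.8840%.
WACC = 0.6887 × 9.9000% + 0.3113 × 4.8840% = 8.3385%.

8.34%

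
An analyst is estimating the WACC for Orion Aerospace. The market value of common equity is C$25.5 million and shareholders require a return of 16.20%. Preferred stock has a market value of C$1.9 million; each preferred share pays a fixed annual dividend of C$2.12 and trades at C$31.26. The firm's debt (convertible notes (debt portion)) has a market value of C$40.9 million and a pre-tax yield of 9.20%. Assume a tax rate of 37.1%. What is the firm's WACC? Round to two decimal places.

9.70%

Cost of preferred: Rp = 2.12 / 31.26 = 6.7818%.
Total capital V = 25.5 + 1.9 + 40.9 = 68.3.
Equity: weight = 25.5/68.3 = 0.3734; cost = 16.2%.
Preferred: weight = 1.9/68.3 = 0.0278; cost = 6.7818%.
Convertible notes (debt portion): weight = 40.9/68.3 = 0.5988; after-tax cost = 9.2% × (1 − 37.1%) = 5.7868%.
WACC = 0.3734 × 16.2000% + 0.0278 × 6.7818% + 0.5988 × 5.7868% = 9.7023%.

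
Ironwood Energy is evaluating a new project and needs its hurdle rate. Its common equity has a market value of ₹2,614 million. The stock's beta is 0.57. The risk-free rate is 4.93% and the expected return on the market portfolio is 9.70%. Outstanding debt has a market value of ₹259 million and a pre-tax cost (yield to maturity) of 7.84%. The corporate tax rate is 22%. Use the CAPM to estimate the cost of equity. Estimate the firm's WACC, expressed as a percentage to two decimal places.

Market risk premium = 9.7% − 4.93% = 4.77%.
Cost of equity via CAPM: Re = 4.93% + 0.57 × 4.77% = 7.6489%.
Total capital V = 2614 + 259 = 2873.
Equity: weight = 2614/2873 = 0.9099; cost = 7.6489%.
Debt: weight = 259/2873 = 0.0901; after-tax cost = 7.84% × (1 − 22%) = 6.1152%.
WACC = 0.9099 × 7.6489% + 0.0901 × 6.1152% = 7.5106%.

7.51%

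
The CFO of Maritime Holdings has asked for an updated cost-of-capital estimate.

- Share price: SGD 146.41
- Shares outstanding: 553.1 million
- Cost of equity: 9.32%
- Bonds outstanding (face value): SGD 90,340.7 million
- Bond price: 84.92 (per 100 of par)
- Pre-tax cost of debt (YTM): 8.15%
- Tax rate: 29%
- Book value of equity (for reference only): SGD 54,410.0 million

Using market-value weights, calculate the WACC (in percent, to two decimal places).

Market value of equity E = 146.41 × 553.1m = 80979.371m. Market value of debt D = 90340.7m × 84.92/100 = 76717.32244m.
Total capital V = 80979.371 + 76717.32244 = 157696.69344.
Equity: weight = 80979.371/157696.69344 = 0.5135; cost = 9.32%.
Bonds outstanding: weight = 76717.32244/157696.69344 = 0.4865; after-tax cost = 8.15% × (1 − 29%) = 5.7865%.
WACC = 0.5135 × 9.3200% + 0.4865 × 5.7865% = 7.6010%.

7.60%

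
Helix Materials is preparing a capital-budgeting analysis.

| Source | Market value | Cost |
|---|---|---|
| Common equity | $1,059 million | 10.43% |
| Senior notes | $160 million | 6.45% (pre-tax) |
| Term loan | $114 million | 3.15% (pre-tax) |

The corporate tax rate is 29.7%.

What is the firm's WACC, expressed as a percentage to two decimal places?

9.02%

Total capital V = 1059 + 160 + 114 = 1333.
Equity: weight = 1059/1333 = 0.7944; cost = 10.43%.
Senior notes: weight = 160/1333 = 0.1200; after-tax cost = 6.45% × (1 − 29.7%) = 4.5344%.
Term loan: weight = 114/1333 = 0.0855; after-tax cost = 3.15% × (1 − 29.7%) = 2.2145%.
WACC = 0.7944 × 10.4300% + 0.1200 × 4.5344% + 0.0855 × 2.2145% = 9.0197%.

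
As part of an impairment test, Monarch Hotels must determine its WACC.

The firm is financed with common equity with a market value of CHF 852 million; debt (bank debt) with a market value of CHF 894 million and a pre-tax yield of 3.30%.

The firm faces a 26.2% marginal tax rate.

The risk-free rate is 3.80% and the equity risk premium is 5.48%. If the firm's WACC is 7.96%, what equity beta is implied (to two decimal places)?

Total capital V = 852 + 894 = 1746.
Equity weight = 852/1746 = 0.4880.
Bank debt weight = 894/1746 = 0.5120.
Debt contribution = 0.5120 × 3.3% × (1 − 26.2%) = 1.2470%.
Required equity contribution = 7.96% − 1.2470% = 6.7130%  ⇒  Re = 13.7569%.
CAPM: 13.7569% = 3.8% + β × 5.48%  ⇒  β = 1.8170.

1.82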